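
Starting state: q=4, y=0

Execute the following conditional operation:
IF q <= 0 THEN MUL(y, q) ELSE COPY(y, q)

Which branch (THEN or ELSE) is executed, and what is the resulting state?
Branch: ELSE, Final state: q=4, y=4

Evaluating condition: q <= 0
q = 4
Condition is False, so ELSE branch executes
After COPY(y, q): q=4, y=4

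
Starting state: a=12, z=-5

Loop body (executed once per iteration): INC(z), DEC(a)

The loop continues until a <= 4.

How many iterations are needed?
8

Tracing iterations:
Initial: a=12, z=-5
After iteration 1: a=11, z=-4
After iteration 2: a=10, z=-3
After iteration 3: a=9, z=-2
After iteration 4: a=8, z=-1
After iteration 5: a=7, z=0
After iteration 6: a=6, z=1
After iteration 7: a=5, z=2
After iteration 8: a=4, z=3
a <= 4 now holds, so the loop exits after 8 iterations.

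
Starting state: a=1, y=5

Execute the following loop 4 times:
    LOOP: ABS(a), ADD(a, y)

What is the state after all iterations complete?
a=21, y=5

Iteration trace:
Start: a=1, y=5
After iteration 1: a=6, y=5
After iteration 2: a=11, y=5
After iteration 3: a=16, y=5
After iteration 4: a=21, y=5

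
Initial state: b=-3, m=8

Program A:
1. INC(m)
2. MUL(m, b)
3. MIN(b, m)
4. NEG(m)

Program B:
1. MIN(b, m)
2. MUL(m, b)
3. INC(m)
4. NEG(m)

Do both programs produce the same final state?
No

Program A final state: b=-27, m=27
Program B final state: b=-3, m=23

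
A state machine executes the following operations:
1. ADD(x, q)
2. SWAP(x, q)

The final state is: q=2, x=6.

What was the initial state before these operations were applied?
q=6, x=-4

Working backwards:
Final state: q=2, x=6
Before step 2 (SWAP(x, q)): q=6, x=2
Before step 1 (ADD(x, q)): q=6, x=-4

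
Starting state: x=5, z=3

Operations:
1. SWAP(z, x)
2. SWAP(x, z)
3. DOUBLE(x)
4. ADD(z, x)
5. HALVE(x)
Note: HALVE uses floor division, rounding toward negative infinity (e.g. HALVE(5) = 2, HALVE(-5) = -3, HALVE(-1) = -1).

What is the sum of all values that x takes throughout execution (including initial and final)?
38

Values of x at each step:
Initial: x = 5
After step 1: x = 3
After step 2: x = 5
After step 3: x = 10
After step 4: x = 10
After step 5: x = 5
Sum = 5 + 3 + 5 + 10 + 10 + 5 = 38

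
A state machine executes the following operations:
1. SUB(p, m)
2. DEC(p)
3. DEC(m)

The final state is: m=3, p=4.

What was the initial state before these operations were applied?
m=4, p=9

Working backwards:
Final state: m=3, p=4
Before step 3 (DEC(m)): m=4, p=4
Before step 2 (DEC(p)): m=4, p=5
Before step 1 (SUB(p, m)): m=4, p=9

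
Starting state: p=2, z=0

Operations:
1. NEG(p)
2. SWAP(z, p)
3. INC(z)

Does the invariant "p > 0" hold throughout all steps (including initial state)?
No, violated after step 1

The invariant is violated after step 1.

State at each step:
Initial: p=2, z=0
After step 1: p=-2, z=0
After step 2: p=0, z=-2
After step 3: p=0, z=-1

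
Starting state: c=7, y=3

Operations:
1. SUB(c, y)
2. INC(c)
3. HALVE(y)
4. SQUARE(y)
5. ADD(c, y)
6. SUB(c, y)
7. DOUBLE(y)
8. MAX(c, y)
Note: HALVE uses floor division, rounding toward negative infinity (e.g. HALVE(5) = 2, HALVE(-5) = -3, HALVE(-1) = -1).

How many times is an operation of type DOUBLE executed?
1

Counting DOUBLE operations:
Step 7: DOUBLE(y) ← DOUBLE
Total: 1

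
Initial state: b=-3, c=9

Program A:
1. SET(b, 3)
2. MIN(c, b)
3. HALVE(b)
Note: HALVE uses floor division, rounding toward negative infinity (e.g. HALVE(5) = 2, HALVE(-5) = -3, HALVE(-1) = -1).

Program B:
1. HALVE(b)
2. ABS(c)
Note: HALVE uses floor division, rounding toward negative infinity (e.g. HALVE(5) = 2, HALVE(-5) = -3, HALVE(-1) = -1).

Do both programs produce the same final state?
No

Program A final state: b=1, c=3
Program B final state: b=-2, c=9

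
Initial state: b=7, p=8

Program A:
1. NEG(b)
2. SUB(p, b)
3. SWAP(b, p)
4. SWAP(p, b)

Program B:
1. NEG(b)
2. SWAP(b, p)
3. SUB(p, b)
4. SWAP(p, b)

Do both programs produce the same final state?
No

Program A final state: b=-7, p=15
Program B final state: b=-15, p=8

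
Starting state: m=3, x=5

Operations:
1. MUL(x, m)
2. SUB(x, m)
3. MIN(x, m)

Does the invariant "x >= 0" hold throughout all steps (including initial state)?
Yes

The invariant holds at every step.

State at each step:
Initial: m=3, x=5
After step 1: m=3, x=15
After step 2: m=3, x=12
After step 3: m=3, x=3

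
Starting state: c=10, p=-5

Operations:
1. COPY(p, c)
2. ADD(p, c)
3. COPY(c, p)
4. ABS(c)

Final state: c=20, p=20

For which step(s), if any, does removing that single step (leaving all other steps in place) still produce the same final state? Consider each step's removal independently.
Step(s) 4

Testing removal of each single step:
Without step 1: final = c=5, p=5 (different)
Without step 2: final = c=10, p=10 (different)
Without step 3: final = c=10, p=20 (different)
Without step 4: final = c=20, p=20 (same)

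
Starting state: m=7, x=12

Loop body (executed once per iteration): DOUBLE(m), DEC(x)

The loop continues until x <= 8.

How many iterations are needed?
4

Tracing iterations:
Initial: m=7, x=12
After iteration 1: m=14, x=11
After iteration 2: m=28, x=10
After iteration 3: m=56, x=9
After iteration 4: m=112, x=8
x <= 8 now holds, so the loop exits after 4 iterations.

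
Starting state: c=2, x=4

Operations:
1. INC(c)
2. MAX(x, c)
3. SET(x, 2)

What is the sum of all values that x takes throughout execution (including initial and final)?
14

Values of x at each step:
Initial: x = 4
After step 1: x = 4
After step 2: x = 4
After step 3: x = 2
Sum = 4 + 4 + 4 + 2 = 14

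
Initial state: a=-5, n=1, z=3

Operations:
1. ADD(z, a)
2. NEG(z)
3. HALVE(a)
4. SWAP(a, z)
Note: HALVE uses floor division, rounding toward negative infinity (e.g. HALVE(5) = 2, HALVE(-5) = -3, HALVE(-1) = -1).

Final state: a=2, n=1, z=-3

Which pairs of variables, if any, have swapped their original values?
None

Comparing initial and final values:
z: 3 → -3
n: 1 → 1
a: -5 → 2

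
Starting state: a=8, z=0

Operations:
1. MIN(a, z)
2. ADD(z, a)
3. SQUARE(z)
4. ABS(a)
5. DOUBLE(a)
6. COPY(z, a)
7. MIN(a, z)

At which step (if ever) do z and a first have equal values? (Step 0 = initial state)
Step 1

z and a first become equal after step 1.

Comparing values at each step:
Initial: z=0, a=8
After step 1: z=0, a=0 ← equal!
After step 2: z=0, a=0 ← equal!
After step 3: z=0, a=0 ← equal!
After step 4: z=0, a=0 ← equal!
After step 5: z=0, a=0 ← equal!
After step 6: z=0, a=0 ← equal!
After step 7: z=0, a=0 ← equal!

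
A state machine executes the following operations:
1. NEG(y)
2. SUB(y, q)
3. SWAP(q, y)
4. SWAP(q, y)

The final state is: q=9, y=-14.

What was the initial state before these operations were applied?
q=9, y=5

Working backwards:
Final state: q=9, y=-14
Before step 4 (SWAP(q, y)): q=-14, y=9
Before step 3 (SWAP(q, y)): q=9, y=-14
Before step 2 (SUB(y, q)): q=9, y=-5
Before step 1 (NEG(y)): q=9, y=5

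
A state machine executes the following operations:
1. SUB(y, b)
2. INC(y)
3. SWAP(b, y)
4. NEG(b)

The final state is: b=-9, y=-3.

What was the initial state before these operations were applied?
b=-3, y=5

Working backwards:
Final state: b=-9, y=-3
Before step 4 (NEG(b)): b=9, y=-3
Before step 3 (SWAP(b, y)): b=-3, y=9
Before step 2 (INC(y)): b=-3, y=8
Before step 1 (SUB(y, b)): b=-3, y=5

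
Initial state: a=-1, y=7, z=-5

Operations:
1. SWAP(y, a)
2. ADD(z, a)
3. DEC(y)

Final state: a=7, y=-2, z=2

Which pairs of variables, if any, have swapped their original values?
None

Comparing initial and final values:
a: -1 → 7
y: 7 → -2
z: -5 → 2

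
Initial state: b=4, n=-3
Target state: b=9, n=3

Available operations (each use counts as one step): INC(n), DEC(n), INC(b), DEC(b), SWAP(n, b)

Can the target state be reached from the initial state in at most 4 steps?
No

The target state cannot be reached within 4 steps.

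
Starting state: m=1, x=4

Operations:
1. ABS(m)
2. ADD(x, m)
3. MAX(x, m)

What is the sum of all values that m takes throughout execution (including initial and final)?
4

Values of m at each step:
Initial: m = 1
After step 1: m = 1
After step 2: m = 1
After step 3: m = 1
Sum = 1 + 1 + 1 + 1 = 4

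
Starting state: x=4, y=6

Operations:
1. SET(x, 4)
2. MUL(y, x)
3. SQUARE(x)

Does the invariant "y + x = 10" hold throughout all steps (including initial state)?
No, violated after step 2

The invariant is violated after step 2.

State at each step:
Initial: x=4, y=6
After step 1: x=4, y=6
After step 2: x=4, y=24
After step 3: x=16, y=24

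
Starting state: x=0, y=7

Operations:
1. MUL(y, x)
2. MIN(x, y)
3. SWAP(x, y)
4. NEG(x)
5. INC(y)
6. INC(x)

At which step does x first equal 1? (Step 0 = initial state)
Step 6

Tracing x:
Initial: x = 0
After step 1: x = 0
After step 2: x = 0
After step 3: x = 0
After step 4: x = 0
After step 5: x = 0
After step 6: x = 1 ← first occurrence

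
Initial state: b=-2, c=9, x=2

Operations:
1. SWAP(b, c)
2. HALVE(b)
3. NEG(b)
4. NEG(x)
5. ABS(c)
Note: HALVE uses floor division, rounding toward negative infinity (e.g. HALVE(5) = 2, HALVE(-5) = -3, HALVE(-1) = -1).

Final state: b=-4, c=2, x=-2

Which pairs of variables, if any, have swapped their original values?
None

Comparing initial and final values:
x: 2 → -2
c: 9 → 2
b: -2 → -4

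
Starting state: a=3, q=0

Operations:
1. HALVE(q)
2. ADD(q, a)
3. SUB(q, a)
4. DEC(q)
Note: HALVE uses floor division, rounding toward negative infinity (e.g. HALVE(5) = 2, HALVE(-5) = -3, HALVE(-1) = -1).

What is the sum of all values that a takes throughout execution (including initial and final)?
15

Values of a at each step:
Initial: a = 3
After step 1: a = 3
After step 2: a = 3
After step 3: a = 3
After step 4: a = 3
Sum = 3 + 3 + 3 + 3 + 3 = 15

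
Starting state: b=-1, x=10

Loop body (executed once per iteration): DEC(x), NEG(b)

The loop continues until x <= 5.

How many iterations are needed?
5

Tracing iterations:
Initial: b=-1, x=10
After iteration 1: b=1, x=9
After iteration 2: b=-1, x=8
After iteration 3: b=1, x=7
After iteration 4: b=-1, x=6
After iteration 5: b=1, x=5
x <= 5 now holds, so the loop exits after 5 iterations.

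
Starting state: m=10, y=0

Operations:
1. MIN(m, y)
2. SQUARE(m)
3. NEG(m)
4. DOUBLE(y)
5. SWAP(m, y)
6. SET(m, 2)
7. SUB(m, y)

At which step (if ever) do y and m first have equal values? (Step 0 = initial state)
Step 1

y and m first become equal after step 1.

Comparing values at each step:
Initial: y=0, m=10
After step 1: y=0, m=0 ← equal!
After step 2: y=0, m=0 ← equal!
After step 3: y=0, m=0 ← equal!
After step 4: y=0, m=0 ← equal!
After step 5: y=0, m=0 ← equal!
After step 6: y=0, m=2
After step 7: y=0, m=2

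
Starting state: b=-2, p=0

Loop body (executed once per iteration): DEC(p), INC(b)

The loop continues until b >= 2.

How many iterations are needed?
4

Tracing iterations:
Initial: b=-2, p=0
After iteration 1: b=-1, p=-1
After iteration 2: b=0, p=-2
After iteration 3: b=1, p=-3
After iteration 4: b=2, p=-4
b >= 2 now holds, so the loop exits after 4 iterations.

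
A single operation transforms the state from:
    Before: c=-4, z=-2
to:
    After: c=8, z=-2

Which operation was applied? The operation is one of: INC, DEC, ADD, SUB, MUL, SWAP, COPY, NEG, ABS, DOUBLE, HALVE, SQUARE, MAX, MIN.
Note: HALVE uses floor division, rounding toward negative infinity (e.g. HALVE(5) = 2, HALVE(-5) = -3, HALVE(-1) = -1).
MUL(c, z)

Analyzing the change:
Before: c=-4, z=-2
After: c=8, z=-2
Variable c changed from -4 to 8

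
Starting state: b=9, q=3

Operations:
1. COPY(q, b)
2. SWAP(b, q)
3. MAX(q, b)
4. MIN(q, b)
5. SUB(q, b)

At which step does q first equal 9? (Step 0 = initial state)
Step 1

Tracing q:
Initial: q = 3
After step 1: q = 9 ← first occurrence
After step 2: q = 9
After step 3: q = 9
After step 4: q = 9
After step 5: q = 0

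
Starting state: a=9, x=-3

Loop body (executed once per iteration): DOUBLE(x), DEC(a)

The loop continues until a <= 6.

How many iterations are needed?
3

Tracing iterations:
Initial: a=9, x=-3
After iteration 1: a=8, x=-6
After iteration 2: a=7, x=-12
After iteration 3: a=6, x=-24
a <= 6 now holds, so the loop exits after 3 iterations.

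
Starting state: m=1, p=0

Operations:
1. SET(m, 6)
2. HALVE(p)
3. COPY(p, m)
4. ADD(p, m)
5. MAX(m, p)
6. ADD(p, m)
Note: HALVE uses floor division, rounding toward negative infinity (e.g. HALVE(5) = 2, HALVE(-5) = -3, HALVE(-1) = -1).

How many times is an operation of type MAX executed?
1

Counting MAX operations:
Step 5: MAX(m, p) ← MAX
Total: 1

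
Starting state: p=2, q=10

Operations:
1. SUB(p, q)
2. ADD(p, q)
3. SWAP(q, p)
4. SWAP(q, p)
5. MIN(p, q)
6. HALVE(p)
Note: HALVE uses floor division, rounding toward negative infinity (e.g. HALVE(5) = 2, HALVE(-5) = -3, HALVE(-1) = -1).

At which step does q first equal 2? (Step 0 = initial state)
Step 3

Tracing q:
Initial: q = 10
After step 1: q = 10
After step 2: q = 10
After step 3: q = 2 ← first occurrence
After step 4: q = 10
After step 5: q = 10
After step 6: q = 10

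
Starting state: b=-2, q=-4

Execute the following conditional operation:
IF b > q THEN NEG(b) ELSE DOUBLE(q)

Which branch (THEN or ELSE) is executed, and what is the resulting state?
Branch: THEN, Final state: b=2, q=-4

Evaluating condition: b > q
b = -2, q = -4
Condition is True, so THEN branch executes
After NEG(b): b=2, q=-4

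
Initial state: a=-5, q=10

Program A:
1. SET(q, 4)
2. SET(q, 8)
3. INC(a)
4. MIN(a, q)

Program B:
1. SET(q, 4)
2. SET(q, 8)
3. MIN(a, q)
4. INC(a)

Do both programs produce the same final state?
Yes

Program A final state: a=-4, q=8
Program B final state: a=-4, q=8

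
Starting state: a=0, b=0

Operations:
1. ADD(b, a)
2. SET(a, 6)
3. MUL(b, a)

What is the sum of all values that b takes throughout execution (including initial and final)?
0

Values of b at each step:
Initial: b = 0
After step 1: b = 0
After step 2: b = 0
After step 3: b = 0
Sum = 0 + 0 + 0 + 0 = 0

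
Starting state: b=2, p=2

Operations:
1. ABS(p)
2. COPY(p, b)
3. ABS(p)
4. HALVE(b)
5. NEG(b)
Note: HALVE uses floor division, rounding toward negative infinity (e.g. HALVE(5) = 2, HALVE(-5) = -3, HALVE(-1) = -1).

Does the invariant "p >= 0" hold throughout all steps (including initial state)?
Yes

The invariant holds at every step.

State at each step:
Initial: b=2, p=2
After step 1: b=2, p=2
After step 2: b=2, p=2
After step 3: b=2, p=2
After step 4: b=1, p=2
After step 5: b=-1, p=2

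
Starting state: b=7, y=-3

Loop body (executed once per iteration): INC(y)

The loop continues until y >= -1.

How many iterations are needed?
2

Tracing iterations:
Initial: b=7, y=-3
After iteration 1: b=7, y=-2
After iteration 2: b=7, y=-1
y >= -1 now holds, so the loop exits after 2 iterations.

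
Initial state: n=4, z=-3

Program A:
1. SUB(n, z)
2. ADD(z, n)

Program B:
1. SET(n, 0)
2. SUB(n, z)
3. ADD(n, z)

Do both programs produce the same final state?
No

Program A final state: n=7, z=4
Program B final state: n=0, z=-3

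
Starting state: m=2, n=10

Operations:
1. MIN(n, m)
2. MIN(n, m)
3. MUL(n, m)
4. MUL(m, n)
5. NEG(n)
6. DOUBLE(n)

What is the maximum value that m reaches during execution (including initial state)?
8

Values of m at each step:
Initial: m = 2
After step 1: m = 2
After step 2: m = 2
After step 3: m = 2
After step 4: m = 8 ← maximum
After step 5: m = 8
After step 6: m = 8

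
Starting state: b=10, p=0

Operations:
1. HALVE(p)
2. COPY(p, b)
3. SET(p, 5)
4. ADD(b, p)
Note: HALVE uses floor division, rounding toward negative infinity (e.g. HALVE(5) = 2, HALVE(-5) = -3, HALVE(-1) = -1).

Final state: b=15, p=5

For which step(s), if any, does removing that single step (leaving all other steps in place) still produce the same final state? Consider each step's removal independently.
Step(s) 1, 2

Testing removal of each single step:
Without step 1: final = b=15, p=5 (same)
Without step 2: final = b=15, p=5 (same)
Without step 3: final = b=20, p=10 (different)
Without step 4: final = b=10, p=5 (different)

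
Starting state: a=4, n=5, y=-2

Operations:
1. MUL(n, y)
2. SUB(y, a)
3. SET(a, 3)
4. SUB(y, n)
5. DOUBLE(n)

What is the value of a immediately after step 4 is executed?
a = 3

Tracing a through execution:
Initial: a = 4
After step 1 (MUL(n, y)): a = 4
After step 2 (SUB(y, a)): a = 4
After step 3 (SET(a, 3)): a = 3
After step 4 (SUB(y, n)): a = 3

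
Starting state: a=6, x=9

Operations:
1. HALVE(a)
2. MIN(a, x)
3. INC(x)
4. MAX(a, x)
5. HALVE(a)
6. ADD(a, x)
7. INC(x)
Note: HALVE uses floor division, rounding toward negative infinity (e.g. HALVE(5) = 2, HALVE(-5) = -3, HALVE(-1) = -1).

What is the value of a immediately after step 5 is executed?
a = 5

Tracing a through execution:
Initial: a = 6
After step 1 (HALVE(a)): a = 3
After step 2 (MIN(a, x)): a = 3
After step 3 (INC(x)): a = 3
After step 4 (MAX(a, x)): a = 10
After step 5 (HALVE(a)): a = 5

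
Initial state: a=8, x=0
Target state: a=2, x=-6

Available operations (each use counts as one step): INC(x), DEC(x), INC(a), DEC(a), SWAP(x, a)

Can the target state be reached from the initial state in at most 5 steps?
No

The target state cannot be reached within 5 steps.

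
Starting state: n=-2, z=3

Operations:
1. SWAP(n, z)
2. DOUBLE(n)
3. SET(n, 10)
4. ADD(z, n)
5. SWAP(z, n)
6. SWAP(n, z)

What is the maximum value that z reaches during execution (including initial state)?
10

Values of z at each step:
Initial: z = 3
After step 1: z = -2
After step 2: z = -2
After step 3: z = -2
After step 4: z = 8
After step 5: z = 10 ← maximum
After step 6: z = 8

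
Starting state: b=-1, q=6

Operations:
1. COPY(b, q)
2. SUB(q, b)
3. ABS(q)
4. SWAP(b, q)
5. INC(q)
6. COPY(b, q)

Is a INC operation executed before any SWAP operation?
No

First INC: step 5
First SWAP: step 4
Since 5 > 4, SWAP comes first.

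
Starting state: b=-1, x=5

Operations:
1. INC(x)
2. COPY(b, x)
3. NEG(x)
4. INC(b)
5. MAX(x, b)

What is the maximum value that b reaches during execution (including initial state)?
7

Values of b at each step:
Initial: b = -1
After step 1: b = -1
After step 2: b = 6
After step 3: b = 6
After step 4: b = 7 ← maximum
After step 5: b = 7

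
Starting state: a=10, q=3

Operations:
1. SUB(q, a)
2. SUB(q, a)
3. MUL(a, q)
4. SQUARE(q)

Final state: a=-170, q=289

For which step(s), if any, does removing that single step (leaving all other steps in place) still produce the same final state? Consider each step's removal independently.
None - removing any single step changes the final result

Testing removal of each single step:
Without step 1: final = a=-70, q=49 (different)
Without step 2: final = a=-70, q=49 (different)
Without step 3: final = a=10, q=289 (different)
Without step 4: final = a=-170, q=-17 (different)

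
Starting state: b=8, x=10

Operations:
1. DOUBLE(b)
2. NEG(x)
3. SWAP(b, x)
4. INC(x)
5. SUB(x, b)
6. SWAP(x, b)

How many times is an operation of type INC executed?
1

Counting INC operations:
Step 4: INC(x) ← INC
Total: 1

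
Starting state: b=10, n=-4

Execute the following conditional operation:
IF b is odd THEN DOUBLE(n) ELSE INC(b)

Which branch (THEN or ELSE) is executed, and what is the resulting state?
Branch: ELSE, Final state: b=11, n=-4

Evaluating condition: b is odd
Condition is False, so ELSE branch executes
After INC(b): b=11, n=-4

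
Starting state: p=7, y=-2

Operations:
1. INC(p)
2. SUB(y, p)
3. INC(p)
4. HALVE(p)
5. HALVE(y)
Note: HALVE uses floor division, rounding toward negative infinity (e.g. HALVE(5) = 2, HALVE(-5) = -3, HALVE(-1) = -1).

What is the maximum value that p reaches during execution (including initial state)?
9

Values of p at each step:
Initial: p = 7
After step 1: p = 8
After step 2: p = 8
After step 3: p = 9 ← maximum
After step 4: p = 4
After step 5: p = 4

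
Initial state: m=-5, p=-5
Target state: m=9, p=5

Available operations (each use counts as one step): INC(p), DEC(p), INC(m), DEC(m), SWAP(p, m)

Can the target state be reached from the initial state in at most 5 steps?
No

The target state cannot be reached within 5 steps.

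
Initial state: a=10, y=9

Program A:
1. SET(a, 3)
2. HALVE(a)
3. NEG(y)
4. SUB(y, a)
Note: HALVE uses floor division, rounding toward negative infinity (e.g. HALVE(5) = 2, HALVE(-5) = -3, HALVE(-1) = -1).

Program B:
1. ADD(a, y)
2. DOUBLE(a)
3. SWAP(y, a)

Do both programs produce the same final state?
No

Program A final state: a=1, y=-10
Program B final state: a=9, y=38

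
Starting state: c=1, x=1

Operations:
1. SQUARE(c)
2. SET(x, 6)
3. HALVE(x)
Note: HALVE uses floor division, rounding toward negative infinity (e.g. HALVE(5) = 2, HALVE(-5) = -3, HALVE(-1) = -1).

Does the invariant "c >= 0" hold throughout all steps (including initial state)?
Yes

The invariant holds at every step.

State at each step:
Initial: c=1, x=1
After step 1: c=1, x=1
After step 2: c=1, x=6
After step 3: c=1, x=3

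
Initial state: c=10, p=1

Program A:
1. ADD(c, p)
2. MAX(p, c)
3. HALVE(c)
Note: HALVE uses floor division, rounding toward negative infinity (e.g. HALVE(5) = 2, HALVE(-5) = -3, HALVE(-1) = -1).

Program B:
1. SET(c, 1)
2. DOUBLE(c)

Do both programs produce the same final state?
No

Program A final state: c=5, p=11
Program B final state: c=2, p=1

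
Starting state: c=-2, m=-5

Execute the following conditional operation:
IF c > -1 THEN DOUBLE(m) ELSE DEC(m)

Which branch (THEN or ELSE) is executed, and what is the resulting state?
Branch: ELSE, Final state: c=-2, m=-6

Evaluating condition: c > -1
c = -2
Condition is False, so ELSE branch executes
After DEC(m): c=-2, m=-6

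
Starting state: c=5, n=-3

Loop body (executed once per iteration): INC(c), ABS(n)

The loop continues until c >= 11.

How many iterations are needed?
6

Tracing iterations:
Initial: c=5, n=-3
After iteration 1: c=6, n=3
After iteration 2: c=7, n=3
After iteration 3: c=8, n=3
After iteration 4: c=9, n=3
After iteration 5: c=10, n=3
After iteration 6: c=11, n=3
c >= 11 now holds, so the loop exits after 6 iterations.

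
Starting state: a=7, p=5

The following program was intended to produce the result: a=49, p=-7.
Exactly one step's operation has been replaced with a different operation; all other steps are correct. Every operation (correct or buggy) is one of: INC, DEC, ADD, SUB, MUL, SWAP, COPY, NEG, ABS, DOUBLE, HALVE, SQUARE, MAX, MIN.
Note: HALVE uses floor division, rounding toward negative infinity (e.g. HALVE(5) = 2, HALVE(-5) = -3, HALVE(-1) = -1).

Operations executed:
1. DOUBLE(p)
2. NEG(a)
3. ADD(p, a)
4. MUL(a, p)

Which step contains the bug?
Step 3

Trace with buggy code:
Initial: a=7, p=5
After step 1: a=7, p=10
After step 2: a=-7, p=10
After step 3: a=-7, p=3
After step 4: a=-21, p=3
Actual final a=-21, p=3 ≠ expected a=49, p=-7.
Step 3 is the only position where a single-operation replacement can produce the expected result.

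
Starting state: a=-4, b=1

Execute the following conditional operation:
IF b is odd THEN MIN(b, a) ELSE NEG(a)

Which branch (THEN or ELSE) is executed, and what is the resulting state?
Branch: THEN, Final state: a=-4, b=-4

Evaluating condition: b is odd
Condition is True, so THEN branch executes
After MIN(b, a): a=-4, b=-4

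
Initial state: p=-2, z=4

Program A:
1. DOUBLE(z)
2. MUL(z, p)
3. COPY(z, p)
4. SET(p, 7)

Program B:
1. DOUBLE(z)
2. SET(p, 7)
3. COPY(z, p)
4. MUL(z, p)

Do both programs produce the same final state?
No

Program A final state: p=7, z=-2
Program B final state: p=7, z=49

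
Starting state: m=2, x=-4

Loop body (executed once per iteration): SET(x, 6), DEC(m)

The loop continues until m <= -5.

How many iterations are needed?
7

Tracing iterations:
Initial: m=2, x=-4
After iteration 1: m=1, x=6
After iteration 2: m=0, x=6
After iteration 3: m=-1, x=6
After iteration 4: m=-2, x=6
After iteration 5: m=-3, x=6
After iteration 6: m=-4, x=6
After iteration 7: m=-5, x=6
m <= -5 now holds, so the loop exits after 7 iterations.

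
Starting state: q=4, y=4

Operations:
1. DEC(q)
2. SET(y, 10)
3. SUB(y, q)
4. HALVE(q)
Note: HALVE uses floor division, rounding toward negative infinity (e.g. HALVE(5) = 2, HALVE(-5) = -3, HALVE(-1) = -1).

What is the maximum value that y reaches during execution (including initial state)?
10

Values of y at each step:
Initial: y = 4
After step 1: y = 4
After step 2: y = 10 ← maximum
After step 3: y = 7
After step 4: y = 7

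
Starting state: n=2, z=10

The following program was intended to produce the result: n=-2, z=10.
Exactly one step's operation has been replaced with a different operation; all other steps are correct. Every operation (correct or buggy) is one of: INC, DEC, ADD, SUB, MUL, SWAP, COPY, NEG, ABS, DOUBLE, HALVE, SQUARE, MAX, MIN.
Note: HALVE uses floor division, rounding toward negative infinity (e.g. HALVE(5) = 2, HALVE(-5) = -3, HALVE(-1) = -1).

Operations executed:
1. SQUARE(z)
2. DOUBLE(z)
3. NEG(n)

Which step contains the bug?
Step 1

Trace with buggy code:
Initial: n=2, z=10
After step 1: n=2, z=100
After step 2: n=2, z=200
After step 3: n=-2, z=200
Actual final n=-2, z=200 ≠ expected n=-2, z=10.
Step 1 is the only position where a single-operation replacement can produce the expected result.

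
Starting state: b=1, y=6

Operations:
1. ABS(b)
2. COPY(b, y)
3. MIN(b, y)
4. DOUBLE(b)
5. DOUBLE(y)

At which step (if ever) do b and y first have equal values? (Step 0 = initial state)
Step 2

b and y first become equal after step 2.

Comparing values at each step:
Initial: b=1, y=6
After step 1: b=1, y=6
After step 2: b=6, y=6 ← equal!
After step 3: b=6, y=6 ← equal!
After step 4: b=12, y=6
After step 5: b=12, y=12 ← equal!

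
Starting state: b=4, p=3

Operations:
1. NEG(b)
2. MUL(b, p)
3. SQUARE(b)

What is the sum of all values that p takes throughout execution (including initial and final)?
12

Values of p at each step:
Initial: p = 3
After step 1: p = 3
After step 2: p = 3
After step 3: p = 3
Sum = 3 + 3 + 3 + 3 = 12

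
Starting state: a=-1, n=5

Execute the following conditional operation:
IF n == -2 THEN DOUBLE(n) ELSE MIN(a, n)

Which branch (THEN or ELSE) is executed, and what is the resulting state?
Branch: ELSE, Final state: a=-1, n=5

Evaluating condition: n == -2
n = 5
Condition is False, so ELSE branch executes
After MIN(a, n): a=-1, n=5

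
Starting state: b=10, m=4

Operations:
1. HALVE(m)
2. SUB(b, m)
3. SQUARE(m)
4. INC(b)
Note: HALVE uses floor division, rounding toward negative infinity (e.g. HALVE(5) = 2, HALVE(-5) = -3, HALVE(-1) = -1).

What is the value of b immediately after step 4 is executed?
b = 9

Tracing b through execution:
Initial: b = 10
After step 1 (HALVE(m)): b = 10
After step 2 (SUB(b, m)): b = 8
After step 3 (SQUARE(m)): b = 8
After step 4 (INC(b)): b = 9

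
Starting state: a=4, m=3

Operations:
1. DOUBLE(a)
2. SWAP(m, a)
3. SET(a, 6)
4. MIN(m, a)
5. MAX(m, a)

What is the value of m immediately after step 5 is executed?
m = 6

Tracing m through execution:
Initial: m = 3
After step 1 (DOUBLE(a)): m = 3
After step 2 (SWAP(m, a)): m = 8
After step 3 (SET(a, 6)): m = 8
After step 4 (MIN(m, a)): m = 6
After step 5 (MAX(m, a)): m = 6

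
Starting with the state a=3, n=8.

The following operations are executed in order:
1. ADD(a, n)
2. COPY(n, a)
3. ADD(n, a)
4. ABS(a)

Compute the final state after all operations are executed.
{a: 11, n: 22}

Step-by-step execution:
Initial: a=3, n=8
After step 1 (ADD(a, n)): a=11, n=8
After step 2 (COPY(n, a)): a=11, n=11
After step 3 (ADD(n, a)): a=11, n=22
After step 4 (ABS(a)): a=11, n=22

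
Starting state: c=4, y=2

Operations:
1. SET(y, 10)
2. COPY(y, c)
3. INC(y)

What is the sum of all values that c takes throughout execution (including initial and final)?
16

Values of c at each step:
Initial: c = 4
After step 1: c = 4
After step 2: c = 4
After step 3: c = 4
Sum = 4 + 4 + 4 + 4 = 16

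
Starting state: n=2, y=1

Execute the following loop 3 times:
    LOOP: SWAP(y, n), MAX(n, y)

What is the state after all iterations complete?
n=2, y=2

Iteration trace:
Start: n=2, y=1
After iteration 1: n=2, y=2
After iteration 2: n=2, y=2
After iteration 3: n=2, y=2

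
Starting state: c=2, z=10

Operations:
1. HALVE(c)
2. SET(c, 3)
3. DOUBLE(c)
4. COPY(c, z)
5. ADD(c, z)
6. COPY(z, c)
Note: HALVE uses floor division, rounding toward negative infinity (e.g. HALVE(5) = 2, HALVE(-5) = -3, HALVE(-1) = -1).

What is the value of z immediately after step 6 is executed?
z = 20

Tracing z through execution:
Initial: z = 10
After step 1 (HALVE(c)): z = 10
After step 2 (SET(c, 3)): z = 10
After step 3 (DOUBLE(c)): z = 10
After step 4 (COPY(c, z)): z = 10
After step 5 (ADD(c, z)): z = 10
After step 6 (COPY(z, c)): z = 20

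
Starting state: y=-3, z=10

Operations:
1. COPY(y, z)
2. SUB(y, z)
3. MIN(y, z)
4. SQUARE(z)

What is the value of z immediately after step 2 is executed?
z = 10

Tracing z through execution:
Initial: z = 10
After step 1 (COPY(y, z)): z = 10
After step 2 (SUB(y, z)): z = 10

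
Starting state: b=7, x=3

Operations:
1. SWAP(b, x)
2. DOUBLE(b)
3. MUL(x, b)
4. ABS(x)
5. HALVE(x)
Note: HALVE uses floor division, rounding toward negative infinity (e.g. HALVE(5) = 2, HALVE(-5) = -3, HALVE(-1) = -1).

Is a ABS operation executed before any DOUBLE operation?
No

First ABS: step 4
First DOUBLE: step 2
Since 4 > 2, DOUBLE comes first.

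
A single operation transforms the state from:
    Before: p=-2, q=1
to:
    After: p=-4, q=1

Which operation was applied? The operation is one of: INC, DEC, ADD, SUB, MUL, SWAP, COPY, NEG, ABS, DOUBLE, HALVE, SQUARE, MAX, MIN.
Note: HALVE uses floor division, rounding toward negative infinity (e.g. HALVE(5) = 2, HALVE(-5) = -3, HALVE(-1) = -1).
DOUBLE(p)

Analyzing the change:
Before: p=-2, q=1
After: p=-4, q=1
Variable p changed from -2 to -4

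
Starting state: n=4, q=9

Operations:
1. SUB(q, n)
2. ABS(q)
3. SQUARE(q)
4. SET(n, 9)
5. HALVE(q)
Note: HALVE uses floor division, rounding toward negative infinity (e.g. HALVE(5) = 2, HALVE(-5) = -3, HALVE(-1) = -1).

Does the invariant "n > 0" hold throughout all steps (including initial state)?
Yes

The invariant holds at every step.

State at each step:
Initial: n=4, q=9
After step 1: n=4, q=5
After step 2: n=4, q=5
After step 3: n=4, q=25
After step 4: n=9, q=25
After step 5: n=9, q=12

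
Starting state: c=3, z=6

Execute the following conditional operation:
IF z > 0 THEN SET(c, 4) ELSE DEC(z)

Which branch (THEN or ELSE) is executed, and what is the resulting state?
Branch: THEN, Final state: c=4, z=6

Evaluating condition: z > 0
z = 6
Condition is True, so THEN branch executes
After SET(c, 4): c=4, z=6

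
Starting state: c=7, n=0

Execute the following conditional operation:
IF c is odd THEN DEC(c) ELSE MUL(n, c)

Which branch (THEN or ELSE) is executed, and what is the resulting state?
Branch: THEN, Final state: c=6, n=0

Evaluating condition: c is odd
Condition is True, so THEN branch executes
After DEC(c): c=6, n=0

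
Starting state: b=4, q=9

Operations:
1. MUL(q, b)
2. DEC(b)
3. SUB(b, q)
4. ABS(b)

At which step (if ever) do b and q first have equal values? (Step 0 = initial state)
Never

b and q never become equal during execution.

Comparing values at each step:
Initial: b=4, q=9
After step 1: b=4, q=36
After step 2: b=3, q=36
After step 3: b=-33, q=36
After step 4: b=33, q=36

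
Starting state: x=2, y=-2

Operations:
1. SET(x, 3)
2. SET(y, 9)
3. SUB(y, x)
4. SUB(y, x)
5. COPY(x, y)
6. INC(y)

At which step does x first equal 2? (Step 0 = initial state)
Step 0

Tracing x:
Initial: x = 2 ← first occurrence
After step 1: x = 3
After step 2: x = 3
After step 3: x = 3
After step 4: x = 3
After step 5: x = 3
After step 6: x = 3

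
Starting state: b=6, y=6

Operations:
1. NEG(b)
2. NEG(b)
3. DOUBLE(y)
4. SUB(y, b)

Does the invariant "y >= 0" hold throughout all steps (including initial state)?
Yes

The invariant holds at every step.

State at each step:
Initial: b=6, y=6
After step 1: b=-6, y=6
After step 2: b=6, y=6
After step 3: b=6, y=12
After step 4: b=6, y=6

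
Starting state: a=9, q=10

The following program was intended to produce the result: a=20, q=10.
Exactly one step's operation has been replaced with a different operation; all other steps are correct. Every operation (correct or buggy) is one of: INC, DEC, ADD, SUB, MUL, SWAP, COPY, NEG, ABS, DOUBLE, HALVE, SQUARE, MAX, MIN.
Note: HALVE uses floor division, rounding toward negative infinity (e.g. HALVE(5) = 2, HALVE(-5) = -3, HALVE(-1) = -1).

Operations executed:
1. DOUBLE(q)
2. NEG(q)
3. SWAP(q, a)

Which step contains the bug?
Step 2

Trace with buggy code:
Initial: a=9, q=10
After step 1: a=9, q=20
After step 2: a=9, q=-20
After step 3: a=-20, q=9
Actual final a=-20, q=9 ≠ expected a=20, q=10.
Step 2 is the only position where a single-operation replacement can produce the expected result.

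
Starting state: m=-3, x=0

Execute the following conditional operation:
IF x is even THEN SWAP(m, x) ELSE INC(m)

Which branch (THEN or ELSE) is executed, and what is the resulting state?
Branch: THEN, Final state: m=0, x=-3

Evaluating condition: x is even
Condition is True, so THEN branch executes
After SWAP(m, x): m=0, x=-3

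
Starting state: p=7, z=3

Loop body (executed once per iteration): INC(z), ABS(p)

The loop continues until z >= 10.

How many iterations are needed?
7

Tracing iterations:
Initial: p=7, z=3
After iteration 1: p=7, z=4
After iteration 2: p=7, z=5
After iteration 3: p=7, z=6
After iteration 4: p=7, z=7
After iteration 5: p=7, z=8
After iteration 6: p=7, z=9
After iteration 7: p=7, z=10
z >= 10 now holds, so the loop exits after 7 iterations.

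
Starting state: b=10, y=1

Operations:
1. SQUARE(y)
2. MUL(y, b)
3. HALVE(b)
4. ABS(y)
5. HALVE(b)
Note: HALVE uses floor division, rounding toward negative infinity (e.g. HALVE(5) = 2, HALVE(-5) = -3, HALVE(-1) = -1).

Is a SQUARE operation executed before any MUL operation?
Yes

First SQUARE: step 1
First MUL: step 2
Since 1 < 2, SQUARE comes first.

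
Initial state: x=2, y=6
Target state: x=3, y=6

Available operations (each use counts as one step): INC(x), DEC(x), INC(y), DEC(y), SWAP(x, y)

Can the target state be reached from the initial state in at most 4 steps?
Yes

Path (1 step): INC(x)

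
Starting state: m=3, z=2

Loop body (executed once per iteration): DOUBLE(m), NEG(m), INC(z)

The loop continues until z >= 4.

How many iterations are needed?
2

Tracing iterations:
Initial: m=3, z=2
After iteration 1: m=-6, z=3
After iteration 2: m=12, z=4
z >= 4 now holds, so the loop exits after 2 iterations.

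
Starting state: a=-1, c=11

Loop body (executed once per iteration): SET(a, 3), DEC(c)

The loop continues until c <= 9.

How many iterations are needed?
2

Tracing iterations:
Initial: a=-1, c=11
After iteration 1: a=3, c=10
After iteration 2: a=3, c=9
c <= 9 now holds, so the loop exits after 2 iterations.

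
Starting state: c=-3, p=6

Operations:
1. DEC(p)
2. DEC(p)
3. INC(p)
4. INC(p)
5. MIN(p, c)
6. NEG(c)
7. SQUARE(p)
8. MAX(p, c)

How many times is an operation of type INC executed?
2

Counting INC operations:
Step 3: INC(p) ← INC
Step 4: INC(p) ← INC
Total: 2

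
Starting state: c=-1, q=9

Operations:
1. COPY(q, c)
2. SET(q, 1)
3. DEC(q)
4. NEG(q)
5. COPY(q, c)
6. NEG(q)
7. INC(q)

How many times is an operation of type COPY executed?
2

Counting COPY operations:
Step 1: COPY(q, c) ← COPY
Step 5: COPY(q, c) ← COPY
Total: 2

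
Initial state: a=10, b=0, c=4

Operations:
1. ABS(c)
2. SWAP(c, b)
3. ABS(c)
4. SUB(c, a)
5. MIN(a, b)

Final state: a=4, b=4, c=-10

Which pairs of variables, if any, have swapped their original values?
None

Comparing initial and final values:
a: 10 → 4
c: 4 → -10
b: 0 → 4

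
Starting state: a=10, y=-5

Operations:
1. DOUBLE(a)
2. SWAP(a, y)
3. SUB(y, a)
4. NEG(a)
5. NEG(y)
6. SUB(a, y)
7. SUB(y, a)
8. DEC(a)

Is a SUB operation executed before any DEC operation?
Yes

First SUB: step 3
First DEC: step 8
Since 3 < 8, SUB comes first.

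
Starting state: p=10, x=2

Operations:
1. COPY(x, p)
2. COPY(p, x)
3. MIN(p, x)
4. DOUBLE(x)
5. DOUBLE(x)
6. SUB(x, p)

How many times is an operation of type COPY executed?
2

Counting COPY operations:
Step 1: COPY(x, p) ← COPY
Step 2: COPY(p, x) ← COPY
Total: 2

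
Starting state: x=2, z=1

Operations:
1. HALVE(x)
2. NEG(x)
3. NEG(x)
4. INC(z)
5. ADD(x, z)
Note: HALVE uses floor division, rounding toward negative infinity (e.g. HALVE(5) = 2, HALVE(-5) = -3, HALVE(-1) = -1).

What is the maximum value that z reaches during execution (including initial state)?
2

Values of z at each step:
Initial: z = 1
After step 1: z = 1
After step 2: z = 1
After step 3: z = 1
After step 4: z = 2 ← maximum
After step 5: z = 2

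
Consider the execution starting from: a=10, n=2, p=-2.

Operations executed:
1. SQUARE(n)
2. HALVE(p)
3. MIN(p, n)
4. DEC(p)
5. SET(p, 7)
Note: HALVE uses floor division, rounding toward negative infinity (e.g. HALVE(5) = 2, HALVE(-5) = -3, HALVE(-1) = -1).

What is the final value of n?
n = 4

Tracing execution:
Step 1: SQUARE(n) → n = 4
Step 2: HALVE(p) → n = 4
Step 3: MIN(p, n) → n = 4
Step 4: DEC(p) → n = 4
Step 5: SET(p, 7) → n = 4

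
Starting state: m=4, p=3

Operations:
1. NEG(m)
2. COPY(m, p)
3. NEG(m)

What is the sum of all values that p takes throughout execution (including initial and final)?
12

Values of p at each step:
Initial: p = 3
After step 1: p = 3
After step 2: p = 3
After step 3: p = 3
Sum = 3 + 3 + 3 + 3 = 12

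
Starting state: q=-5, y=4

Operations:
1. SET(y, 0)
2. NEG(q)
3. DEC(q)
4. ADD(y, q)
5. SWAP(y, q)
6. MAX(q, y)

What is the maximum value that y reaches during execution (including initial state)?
4

Values of y at each step:
Initial: y = 4 ← maximum
After step 1: y = 0
After step 2: y = 0
After step 3: y = 0
After step 4: y = 4
After step 5: y = 4
After step 6: y = 4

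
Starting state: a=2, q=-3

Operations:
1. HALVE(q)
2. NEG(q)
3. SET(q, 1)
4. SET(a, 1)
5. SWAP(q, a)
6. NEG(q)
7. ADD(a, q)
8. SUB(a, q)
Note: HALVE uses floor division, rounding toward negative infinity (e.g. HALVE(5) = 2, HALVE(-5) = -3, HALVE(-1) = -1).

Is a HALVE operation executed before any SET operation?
Yes

First HALVE: step 1
First SET: step 3
Since 1 < 3, HALVE comes first.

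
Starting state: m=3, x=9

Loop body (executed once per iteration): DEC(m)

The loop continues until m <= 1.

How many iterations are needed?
2

Tracing iterations:
Initial: m=3, x=9
After iteration 1: m=2, x=9
After iteration 2: m=1, x=9
m <= 1 now holds, so the loop exits after 2 iterations.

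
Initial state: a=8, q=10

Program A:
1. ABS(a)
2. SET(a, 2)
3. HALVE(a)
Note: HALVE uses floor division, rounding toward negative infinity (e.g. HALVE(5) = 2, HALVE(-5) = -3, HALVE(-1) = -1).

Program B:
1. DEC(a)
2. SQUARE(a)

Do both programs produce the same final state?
No

Program A final state: a=1, q=10
Program B final state: a=49, q=10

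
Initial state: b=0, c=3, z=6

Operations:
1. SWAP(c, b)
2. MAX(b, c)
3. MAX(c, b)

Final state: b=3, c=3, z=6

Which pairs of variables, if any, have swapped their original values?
None

Comparing initial and final values:
c: 3 → 3
b: 0 → 3
z: 6 → 6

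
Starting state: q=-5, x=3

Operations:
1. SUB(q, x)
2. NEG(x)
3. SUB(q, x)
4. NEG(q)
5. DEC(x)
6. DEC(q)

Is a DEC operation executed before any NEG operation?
No

First DEC: step 5
First NEG: step 2
Since 5 > 2, NEG comes first.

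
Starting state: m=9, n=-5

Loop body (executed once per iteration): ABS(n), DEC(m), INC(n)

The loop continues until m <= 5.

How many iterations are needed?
4

Tracing iterations:
Initial: m=9, n=-5
After iteration 1: m=8, n=6
After iteration 2: m=7, n=7
After iteration 3: m=6, n=8
After iteration 4: m=5, n=9
m <= 5 now holds, so the loop exits after 4 iterations.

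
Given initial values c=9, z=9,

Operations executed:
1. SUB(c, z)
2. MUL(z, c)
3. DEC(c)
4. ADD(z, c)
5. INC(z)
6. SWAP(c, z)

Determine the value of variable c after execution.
c = 0

Tracing execution:
Step 1: SUB(c, z) → c = 0
Step 2: MUL(z, c) → c = 0
Step 3: DEC(c) → c = -1
Step 4: ADD(z, c) → c = -1
Step 5: INC(z) → c = -1
Step 6: SWAP(c, z) → c = 0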